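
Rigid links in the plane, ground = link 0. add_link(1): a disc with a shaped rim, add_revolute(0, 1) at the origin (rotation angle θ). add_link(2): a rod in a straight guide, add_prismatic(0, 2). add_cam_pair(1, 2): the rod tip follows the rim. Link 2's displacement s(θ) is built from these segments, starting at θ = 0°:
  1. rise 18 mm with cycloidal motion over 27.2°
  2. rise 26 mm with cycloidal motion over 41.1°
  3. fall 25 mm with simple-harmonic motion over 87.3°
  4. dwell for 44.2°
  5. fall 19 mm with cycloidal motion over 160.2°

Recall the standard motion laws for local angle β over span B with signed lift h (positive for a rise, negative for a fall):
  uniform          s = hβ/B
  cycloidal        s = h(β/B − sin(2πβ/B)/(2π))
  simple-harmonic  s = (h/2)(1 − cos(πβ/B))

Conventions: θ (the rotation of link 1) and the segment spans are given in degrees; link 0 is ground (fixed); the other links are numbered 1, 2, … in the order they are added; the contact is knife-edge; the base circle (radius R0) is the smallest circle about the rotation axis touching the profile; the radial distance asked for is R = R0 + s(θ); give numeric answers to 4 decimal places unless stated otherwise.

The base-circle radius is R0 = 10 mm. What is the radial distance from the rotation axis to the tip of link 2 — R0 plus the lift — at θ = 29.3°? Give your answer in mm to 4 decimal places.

segment 1 (0° to 27.2°, cycloidal, h = 18) is passed completely: s = 0.0000 + (18) = 18.0000
θ = 29.3° falls in segment 2 (27.2° to 68.3°, cycloidal, h = 26): β = 29.3 − 27.2 = 2.1°, B = 41.1°; Δs = 26·(0.0511 − sin(2π·0.0511)/(2π)) = 0.0227; s = 18.0000 + 0.0227 = 18.0227
R = R0 + s = 10 + 18.0227 = 28.0227

28.0227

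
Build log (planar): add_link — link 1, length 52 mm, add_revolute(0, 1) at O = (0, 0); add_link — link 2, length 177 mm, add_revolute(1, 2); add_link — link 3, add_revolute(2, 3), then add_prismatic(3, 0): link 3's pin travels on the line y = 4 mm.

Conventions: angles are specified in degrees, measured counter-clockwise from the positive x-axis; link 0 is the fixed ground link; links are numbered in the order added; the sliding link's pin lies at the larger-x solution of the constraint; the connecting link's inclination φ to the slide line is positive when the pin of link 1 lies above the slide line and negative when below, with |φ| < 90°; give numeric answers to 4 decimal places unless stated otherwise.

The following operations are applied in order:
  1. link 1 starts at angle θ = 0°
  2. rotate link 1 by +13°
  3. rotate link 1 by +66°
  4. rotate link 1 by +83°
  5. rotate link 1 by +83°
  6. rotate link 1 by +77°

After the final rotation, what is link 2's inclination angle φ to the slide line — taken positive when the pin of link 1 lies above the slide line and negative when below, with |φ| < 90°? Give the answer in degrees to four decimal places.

geometry: r = 52 mm, L = 177 mm, e = 4 mm; θ starts at 0°
rotate link 1 by +13°: θ ← 0° +13° = 13°
rotate link 1 by +66°: θ ← 13° +66° = 79°
rotate link 1 by +83°: θ ← 79° +83° = 162°
rotate link 1 by +83°: θ ← 162° +83° = 245°
rotate link 1 by +77°: θ ← 245° +77° = 322°
h = r sin θ − e = -32.014397 − 4 = -36.014397
sin φ = h / L = -36.014397 / 177 = -0.20347117
φ = arcsin(-0.20347117) = -11.740017°

-11.7400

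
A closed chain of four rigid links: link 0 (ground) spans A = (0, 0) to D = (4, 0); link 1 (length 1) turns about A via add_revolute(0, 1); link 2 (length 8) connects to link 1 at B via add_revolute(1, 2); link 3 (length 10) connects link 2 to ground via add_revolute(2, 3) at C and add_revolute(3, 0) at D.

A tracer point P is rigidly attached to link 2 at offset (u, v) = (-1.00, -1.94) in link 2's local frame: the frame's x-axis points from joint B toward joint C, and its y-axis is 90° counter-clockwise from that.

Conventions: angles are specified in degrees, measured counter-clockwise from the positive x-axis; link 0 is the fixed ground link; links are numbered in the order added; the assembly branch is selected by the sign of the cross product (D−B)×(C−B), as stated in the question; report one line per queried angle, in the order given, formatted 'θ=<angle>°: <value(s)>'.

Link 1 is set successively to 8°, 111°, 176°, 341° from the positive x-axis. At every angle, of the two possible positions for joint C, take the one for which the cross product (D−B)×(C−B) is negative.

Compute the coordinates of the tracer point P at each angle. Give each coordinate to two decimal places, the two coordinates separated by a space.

A=(0,0), D=(4.00,0)
θ=8°: B = A + 1.00·(cos8°, sin8°) = (0.9903, 0.1392)
θ=8°: |BD| = 3.0129
θ=8°: circle(B,8.00) ∩ circle(D,10.00): a=-4.4677, h=6.6362
θ=8°:   candidates: C₊=(-3.1662,6.9747) cross=19.995; C₋=(-3.7792,-6.2836) cross=-19.995
θ=8°:   branch - wants cross < 0 → take C=(-3.7792,-6.2836) (cross=-19.995)
θ=8°: ex = (C−B)/|BC| = (-0.5962,-0.8028); ey = (0.8028,-0.5962)
θ=8°: P = B + -1.00·ex + -1.94·ey = (0.0289,2.0986)
θ=111°: B = A + 1.00·(cos111°, sin111°) = (-0.3584, 0.9336)
θ=111°: |BD| = 4.4572
θ=111°: circle(B,8.00) ∩ circle(D,10.00): a=-1.8098, h=7.7926
θ=111°:   candidates: C₊=(-0.4958,8.9324) cross=34.733; C₋=(-3.7602,-6.3071) cross=-34.733
θ=111°:   branch - wants cross < 0 → take C=(-3.7602,-6.3071) (cross=-34.733)
θ=111°: ex = (C−B)/|BC| = (-0.4252,-0.9051); ey = (0.9051,-0.4252)
θ=111°: P = B + -1.00·ex + -1.94·ey = (-1.6890,2.6636)
θ=176°: B = A + 1.00·(cos176°, sin176°) = (-0.9976, 0.0698)
θ=176°: |BD| = 4.9981
θ=176°: circle(B,8.00) ∩ circle(D,10.00): a=-1.1024, h=7.9237
θ=176°:   candidates: C₊=(-1.9892,8.0081) cross=39.603; C₋=(-2.2104,-7.8378) cross=-39.603
θ=176°:   branch - wants cross < 0 → take C=(-2.2104,-7.8378) (cross=-39.603)
θ=176°: ex = (C−B)/|BC| = (-0.1516,-0.9884); ey = (0.9884,-0.1516)
θ=176°: P = B + -1.00·ex + -1.94·ey = (-2.7635,1.3523)
θ=341°: B = A + 1.00·(cos341°, sin341°) = (0.9455, -0.3256)
θ=341°: |BD| = 3.0718
θ=341°: circle(B,8.00) ∩ circle(D,10.00): a=-4.3239, h=6.7308
θ=341°:   candidates: C₊=(-4.0674,5.9091) cross=20.676; C₋=(-2.6406,-7.4768) cross=-20.676
θ=341°:   branch - wants cross < 0 → take C=(-2.6406,-7.4768) (cross=-20.676)
θ=341°: ex = (C−B)/|BC| = (-0.4483,-0.8939); ey = (0.8939,-0.4483)
θ=341°: P = B + -1.00·ex + -1.94·ey = (-0.3404,1.4380)

θ=8°: 0.03 2.10
θ=111°: -1.69 2.66
θ=176°: -2.76 1.35
θ=341°: -0.34 1.44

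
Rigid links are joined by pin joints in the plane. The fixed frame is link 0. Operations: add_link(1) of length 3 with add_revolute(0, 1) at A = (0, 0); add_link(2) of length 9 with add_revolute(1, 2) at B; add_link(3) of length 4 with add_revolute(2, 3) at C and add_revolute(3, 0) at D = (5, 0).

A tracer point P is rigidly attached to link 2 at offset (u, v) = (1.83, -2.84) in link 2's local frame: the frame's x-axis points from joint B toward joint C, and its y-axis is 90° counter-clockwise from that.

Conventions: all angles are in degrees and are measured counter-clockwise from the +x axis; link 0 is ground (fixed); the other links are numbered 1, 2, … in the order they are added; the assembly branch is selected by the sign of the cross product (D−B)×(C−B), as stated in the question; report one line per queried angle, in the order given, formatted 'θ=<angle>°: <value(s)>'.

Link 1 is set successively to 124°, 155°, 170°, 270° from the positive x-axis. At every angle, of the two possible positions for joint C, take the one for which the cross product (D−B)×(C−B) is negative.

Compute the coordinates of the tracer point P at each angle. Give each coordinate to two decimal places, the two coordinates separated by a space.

A=(0,0), D=(5.00,0)
θ=124°: B = A + 3.00·(cos124°, sin124°) = (-1.6776, 2.4871)
θ=124°: |BD| = 7.1257
θ=124°: circle(B,9.00) ∩ circle(D,4.00): a=8.1238, h=3.8735
θ=124°:   candidates: C₊=(7.2873,3.2815) cross=27.601; C₋=(4.5833,-3.9782) cross=-27.601
θ=124°:   branch - wants cross < 0 → take C=(4.5833,-3.9782) (cross=-27.601)
θ=124°: ex = (C−B)/|BC| = (0.6957,-0.7184); ey = (0.7184,0.6957)
θ=124°: P = B + 1.83·ex + -2.84·ey = (-2.4447,-0.8032)
θ=155°: B = A + 3.00·(cos155°, sin155°) = (-2.7189, 1.2679)
θ=155°: |BD| = 7.8224
θ=155°: circle(B,9.00) ∩ circle(D,4.00): a=8.0659, h=3.9926
θ=155°:   candidates: C₊=(5.8875,3.9003) cross=31.231; C₋=(4.5932,-3.9793) cross=-31.231
θ=155°:   branch - wants cross < 0 → take C=(4.5932,-3.9793) (cross=-31.231)
θ=155°: ex = (C−B)/|BC| = (0.8125,-0.5830); ey = (0.5830,0.8125)
θ=155°: P = B + 1.83·ex + -2.84·ey = (-2.8879,-2.1065)
θ=170°: B = A + 3.00·(cos170°, sin170°) = (-2.9544, 0.5209)
θ=170°: |BD| = 7.9715
θ=170°: circle(B,9.00) ∩ circle(D,4.00): a=8.0628, h=3.9990
θ=170°:   candidates: C₊=(5.3525,3.9844) cross=31.878; C₋=(4.8298,-3.9964) cross=-31.878
θ=170°:   branch - wants cross < 0 → take C=(4.8298,-3.9964) (cross=-31.878)
θ=170°: ex = (C−B)/|BC| = (0.8649,-0.5019); ey = (0.5019,0.8649)
θ=170°: P = B + 1.83·ex + -2.84·ey = (-2.7971,-2.8539)
θ=270°: B = A + 3.00·(cos270°, sin270°) = (-0.0000, -3.0000)
θ=270°: |BD| = 5.8310
θ=270°: circle(B,9.00) ∩ circle(D,4.00): a=8.4892, h=2.9890
θ=270°:   candidates: C₊=(5.7416,3.9307) cross=17.428; C₋=(8.8172,-1.1954) cross=-17.428
θ=270°:   branch - wants cross < 0 → take C=(8.8172,-1.1954) (cross=-17.428)
θ=270°: ex = (C−B)/|BC| = (0.9797,0.2005); ey = (-0.2005,0.9797)
θ=270°: P = B + 1.83·ex + -2.84·ey = (2.3623,-5.4154)

θ=124°: -2.44 -0.80
θ=155°: -2.89 -2.11
θ=170°: -2.80 -2.85
θ=270°: 2.36 -5.42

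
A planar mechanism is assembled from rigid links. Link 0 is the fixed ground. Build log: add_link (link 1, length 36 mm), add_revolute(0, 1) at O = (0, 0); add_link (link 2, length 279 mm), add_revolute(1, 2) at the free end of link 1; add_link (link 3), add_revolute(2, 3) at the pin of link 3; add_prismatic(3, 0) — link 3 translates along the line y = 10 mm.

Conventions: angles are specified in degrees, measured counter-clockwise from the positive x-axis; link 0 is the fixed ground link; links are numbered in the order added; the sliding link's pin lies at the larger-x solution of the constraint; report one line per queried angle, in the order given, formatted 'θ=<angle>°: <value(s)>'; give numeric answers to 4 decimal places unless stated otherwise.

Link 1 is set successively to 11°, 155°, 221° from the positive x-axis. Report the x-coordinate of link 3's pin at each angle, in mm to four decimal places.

geometry: r = 36 mm, L = 279 mm, e = 10 mm
θ=11°: crank pin P = (r cos θ, r sin θ) = (35.338579, 6.869124)
θ=11°: h = r sin θ − e = 6.869124 − 10 = -3.130876
θ=11°: x = r cos θ + √(L² − h²) = 35.338579 + 278.982432 = 314.321011
θ=155°: crank pin P = (r cos θ, r sin θ) = (-32.627080, 15.214257)
θ=155°: h = r sin θ − e = 15.214257 − 10 = 5.214257
θ=155°: x = r cos θ + √(L² − h²) = -32.627080 + 278.951271 = 246.324191
θ=221°: crank pin P = (r cos θ, r sin θ) = (-27.169545, -23.618125)
θ=221°: h = r sin θ − e = -23.618125 − 10 = -33.618125
θ=221°: x = r cos θ + √(L² − h²) = -27.169545 + 276.967185 = 249.797640

θ=11°: 314.3210
θ=155°: 246.3242
θ=221°: 249.7976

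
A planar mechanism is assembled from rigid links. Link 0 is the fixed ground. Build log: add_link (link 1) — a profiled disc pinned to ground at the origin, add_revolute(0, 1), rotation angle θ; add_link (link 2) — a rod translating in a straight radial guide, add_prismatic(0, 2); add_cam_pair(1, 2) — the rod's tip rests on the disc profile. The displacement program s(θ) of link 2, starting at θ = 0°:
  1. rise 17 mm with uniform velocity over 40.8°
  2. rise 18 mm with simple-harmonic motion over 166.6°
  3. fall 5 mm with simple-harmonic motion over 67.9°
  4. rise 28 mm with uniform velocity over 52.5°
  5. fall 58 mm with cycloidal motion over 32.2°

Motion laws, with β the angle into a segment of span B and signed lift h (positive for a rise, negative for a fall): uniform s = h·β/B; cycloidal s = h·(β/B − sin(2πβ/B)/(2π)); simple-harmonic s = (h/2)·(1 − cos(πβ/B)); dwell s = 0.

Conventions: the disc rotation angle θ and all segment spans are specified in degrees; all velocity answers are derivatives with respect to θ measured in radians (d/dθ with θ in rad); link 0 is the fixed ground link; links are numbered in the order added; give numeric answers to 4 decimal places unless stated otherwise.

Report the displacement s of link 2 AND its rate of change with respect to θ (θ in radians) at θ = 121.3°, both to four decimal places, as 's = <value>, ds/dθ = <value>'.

seg 1 [0°–40.8°] uniform, h=17: full span → s += 17 → s = 17.0000
seg 2 [40.8°–207.4°] simple-harmonic, h=18: θ=121.3° here. β=80.5, B=166.6. 18/2·(1 − cos(π·0.4832)) = 8.5250 → s = 25.5250
velocity in seg [40.8°–207.4°] (simple-harmonic), θ in radians: β = 80.5° = 1.4050 rad, B = 166.6° = 2.9077 rad; ds/dθ = (πh/(2B)) sin(πβ/B) = (π·18/(2·2.9077)) sin(π·0.4832) = 9.710338 mm/rad

s = 25.5250, ds/dθ = 9.7103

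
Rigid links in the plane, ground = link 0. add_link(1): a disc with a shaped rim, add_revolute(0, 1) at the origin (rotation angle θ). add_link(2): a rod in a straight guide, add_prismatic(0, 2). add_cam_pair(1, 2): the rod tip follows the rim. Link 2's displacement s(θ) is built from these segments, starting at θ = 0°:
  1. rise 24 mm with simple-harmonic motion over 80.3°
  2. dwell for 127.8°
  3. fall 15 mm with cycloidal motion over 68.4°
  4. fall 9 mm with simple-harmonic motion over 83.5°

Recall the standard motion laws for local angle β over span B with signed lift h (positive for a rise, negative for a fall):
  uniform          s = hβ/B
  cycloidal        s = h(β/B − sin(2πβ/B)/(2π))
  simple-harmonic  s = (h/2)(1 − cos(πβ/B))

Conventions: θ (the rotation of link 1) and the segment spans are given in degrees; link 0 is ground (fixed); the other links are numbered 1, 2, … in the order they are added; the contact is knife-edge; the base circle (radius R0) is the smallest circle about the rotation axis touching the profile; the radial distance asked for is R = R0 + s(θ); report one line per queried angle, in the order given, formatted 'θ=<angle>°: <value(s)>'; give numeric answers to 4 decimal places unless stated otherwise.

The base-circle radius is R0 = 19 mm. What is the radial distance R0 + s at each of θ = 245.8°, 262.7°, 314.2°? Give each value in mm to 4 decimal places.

segment 1 (0° to 80.3°, simple-harmonic, h = 24) is passed completely: s = 0.0000 + (24) = 24.0000
segment 2 (80.3° to 208.1°, dwell): s unchanged at 24.0000
θ = 245.8° falls in segment 3 (208.1° to 276.5°, cycloidal, h = -15): β = 245.8 − 208.1 = 37.7°, B = 68.4°; Δs = -15·(0.5512 − sin(2π·0.5512)/(2π)) = -9.0219; s = 24.0000 − 9.0219 = 14.9781
θ = 262.7° falls in segment 3 (208.1° to 276.5°, cycloidal, h = -15): β = 262.7 − 208.1 = 54.6°, B = 68.4°; Δs = -15·(0.7982 − sin(2π·0.7982)/(2π)) = -14.2522; s = 24.0000 − 14.2522 = 9.7478
segment 3 (208.1° to 276.5°, cycloidal, h = -15) is passed completely: s = 24.0000 + (-15) = 9.0000
θ = 314.2° falls in segment 4 (276.5° to 360°, simple-harmonic, h = -9): β = 314.2 − 276.5 = 37.7°, B = 83.5°; Δs = -9/2·(1 − cos(π·0.4515)) = -3.8170; s = 9.0000 − 3.8170 = 5.1830
θ=245.8°: R = R0 + s = 19 + 14.9781 = 33.9781
θ=262.7°: R = R0 + s = 19 + 9.7478 = 28.7478
θ=314.2°: R = R0 + s = 19 + 5.1830 = 24.1830

θ=245.8°: 33.9781
θ=262.7°: 28.7478
θ=314.2°: 24.1830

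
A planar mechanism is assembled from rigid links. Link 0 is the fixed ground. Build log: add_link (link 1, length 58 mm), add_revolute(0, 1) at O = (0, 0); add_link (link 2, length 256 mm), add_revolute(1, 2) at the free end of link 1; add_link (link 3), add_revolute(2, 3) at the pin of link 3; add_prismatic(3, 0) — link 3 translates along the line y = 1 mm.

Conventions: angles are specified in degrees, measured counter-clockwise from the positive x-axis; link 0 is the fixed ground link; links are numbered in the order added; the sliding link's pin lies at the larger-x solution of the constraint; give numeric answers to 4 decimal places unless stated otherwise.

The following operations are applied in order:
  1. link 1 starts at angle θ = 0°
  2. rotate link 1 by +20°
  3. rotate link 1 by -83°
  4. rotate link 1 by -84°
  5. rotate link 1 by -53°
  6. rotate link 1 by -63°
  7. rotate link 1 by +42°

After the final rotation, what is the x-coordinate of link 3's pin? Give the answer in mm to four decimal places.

geometry: r = 58 mm, L = 256 mm, e = 1 mm; θ starts at 0°
rotate link 1 by +20°: θ ← 0° +20° = 20°
rotate link 1 by -83°: θ ← 20° -83° = -63°
rotate link 1 by -84°: θ ← -63° -84° = -147°
rotate link 1 by -53°: θ ← -147° -53° = -200°
rotate link 1 by -63°: θ ← -200° -63° = -263°
rotate link 1 by +42°: θ ← -263° +42° = -221°
crank pin P = (r cos θ, r sin θ) = (-43.773156, 38.051424)
h = r sin θ − e = 38.051424 − 1 = 37.051424
x = r cos θ + √(L² − h²) = -43.773156 + 253.304544 = 209.531388

209.5314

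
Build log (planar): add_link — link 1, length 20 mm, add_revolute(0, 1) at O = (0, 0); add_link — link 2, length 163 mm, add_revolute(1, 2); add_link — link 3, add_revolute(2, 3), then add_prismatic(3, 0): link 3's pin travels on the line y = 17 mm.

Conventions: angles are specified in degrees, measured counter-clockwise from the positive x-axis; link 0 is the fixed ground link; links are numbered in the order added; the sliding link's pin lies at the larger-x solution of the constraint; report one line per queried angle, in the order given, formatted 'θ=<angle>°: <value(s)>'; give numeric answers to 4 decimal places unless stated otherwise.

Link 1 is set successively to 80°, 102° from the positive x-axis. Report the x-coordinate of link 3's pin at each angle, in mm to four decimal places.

geometry: r = 20 mm, L = 163 mm, e = 17 mm
θ=80°: crank pin P = (r cos θ, r sin θ) = (3.472964, 19.696155)
θ=80°: h = r sin θ − e = 19.696155 − 17 = 2.696155
θ=80°: x = r cos θ + √(L² − h²) = 3.472964 + 162.977700 = 166.450664
θ=102°: crank pin P = (r cos θ, r sin θ) = (-4.158234, 19.562952)
θ=102°: h = r sin θ − e = 19.562952 − 17 = 2.562952
θ=102°: x = r cos θ + √(L² − h²) = -4.158234 + 162.979849 = 158.821615

θ=80°: 166.4507
θ=102°: 158.8216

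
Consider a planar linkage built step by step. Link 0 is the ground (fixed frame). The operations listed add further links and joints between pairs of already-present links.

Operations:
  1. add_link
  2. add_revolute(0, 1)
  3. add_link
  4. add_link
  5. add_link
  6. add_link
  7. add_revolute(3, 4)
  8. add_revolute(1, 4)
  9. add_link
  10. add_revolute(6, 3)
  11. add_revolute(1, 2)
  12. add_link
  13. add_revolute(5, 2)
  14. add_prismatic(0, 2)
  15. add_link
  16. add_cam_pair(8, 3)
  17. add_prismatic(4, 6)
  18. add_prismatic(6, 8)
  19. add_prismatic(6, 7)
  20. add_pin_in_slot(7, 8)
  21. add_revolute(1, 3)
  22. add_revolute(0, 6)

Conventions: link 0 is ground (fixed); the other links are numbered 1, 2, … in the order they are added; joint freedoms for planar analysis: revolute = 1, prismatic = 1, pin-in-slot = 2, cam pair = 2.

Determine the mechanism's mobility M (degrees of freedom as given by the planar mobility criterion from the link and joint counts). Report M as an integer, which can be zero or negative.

ground; <1,0,0>
#1 <2,0,0>
R:0↔1 J1 <2,1,0>
#2 <3,1,0>
#3 <4,1,0>
#4 <5,1,0>
#5 <6,1,0>
R:3↔4 J1 <6,2,0>
R:1↔4 J1 <6,3,0>
#6 <7,3,0>
R:6↔3 J1 <7,4,0>
R:1↔2 J1 <7,5,0>
#7 <8,5,0>
R:5↔2 J1 <8,6,0>
P:0↔2 J1 <8,7,0>
#8 <9,7,0>
C:8↔3 J2 <9,7,1>
P:4↔6 J1 <9,8,1>
P:6↔8 J1 <9,9,1>
P:6↔7 J1 <9,10,1>
PS:7↔8 J2 <9,10,2>
R:1↔3 J1 <9,11,2>
R:0↔6 J1 <9,12,2>
3×8 − 2×12 − 1×2 = -2

M = -2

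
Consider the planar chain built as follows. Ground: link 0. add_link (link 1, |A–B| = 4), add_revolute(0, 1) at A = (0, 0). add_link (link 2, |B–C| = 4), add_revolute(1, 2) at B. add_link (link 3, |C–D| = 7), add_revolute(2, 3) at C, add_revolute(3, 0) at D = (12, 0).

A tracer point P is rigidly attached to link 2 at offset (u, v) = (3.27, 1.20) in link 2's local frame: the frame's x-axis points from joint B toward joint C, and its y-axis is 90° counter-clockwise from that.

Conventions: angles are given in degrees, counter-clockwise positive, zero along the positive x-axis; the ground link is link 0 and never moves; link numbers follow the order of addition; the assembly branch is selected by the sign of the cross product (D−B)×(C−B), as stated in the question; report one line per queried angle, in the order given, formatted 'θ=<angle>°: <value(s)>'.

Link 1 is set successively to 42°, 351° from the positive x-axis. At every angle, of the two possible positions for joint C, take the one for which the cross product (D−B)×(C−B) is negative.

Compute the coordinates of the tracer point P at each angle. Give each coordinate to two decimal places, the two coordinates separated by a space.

A=(0,0), D=(12.00,0)
θ=42°: B = A + 4.00·(cos42°, sin42°) = (2.9726, 2.6765)
θ=42°: |BD| = 9.4158
θ=42°: circle(B,4.00) ∩ circle(D,7.00): a=2.9556, h=2.6953
θ=42°:   candidates: C₊=(6.5724,4.4205) cross=25.379; C₋=(5.0401,-0.7477) cross=-25.379
θ=42°:   branch - wants cross < 0 → take C=(5.0401,-0.7477) (cross=-25.379)
θ=42°: ex = (C−B)/|BC| = (0.5169,-0.8561); ey = (0.8561,0.5169)
θ=42°: P = B + 3.27·ex + 1.20·ey = (5.6900,0.4974)
θ=351°: B = A + 4.00·(cos351°, sin351°) = (3.9508, -0.6257)
θ=351°: |BD| = 8.0735
θ=351°: circle(B,4.00) ∩ circle(D,7.00): a=1.9931, h=3.4681
θ=351°:   candidates: C₊=(5.6690,2.9864) cross=28.000; C₋=(6.2066,-3.9289) cross=-28.000
θ=351°:   branch - wants cross < 0 → take C=(6.2066,-3.9289) (cross=-28.000)
θ=351°: ex = (C−B)/|BC| = (0.5640,-0.8258); ey = (0.8258,0.5640)
θ=351°: P = B + 3.27·ex + 1.20·ey = (6.7859,-2.6493)

θ=42°: 5.69 0.50
θ=351°: 6.79 -2.65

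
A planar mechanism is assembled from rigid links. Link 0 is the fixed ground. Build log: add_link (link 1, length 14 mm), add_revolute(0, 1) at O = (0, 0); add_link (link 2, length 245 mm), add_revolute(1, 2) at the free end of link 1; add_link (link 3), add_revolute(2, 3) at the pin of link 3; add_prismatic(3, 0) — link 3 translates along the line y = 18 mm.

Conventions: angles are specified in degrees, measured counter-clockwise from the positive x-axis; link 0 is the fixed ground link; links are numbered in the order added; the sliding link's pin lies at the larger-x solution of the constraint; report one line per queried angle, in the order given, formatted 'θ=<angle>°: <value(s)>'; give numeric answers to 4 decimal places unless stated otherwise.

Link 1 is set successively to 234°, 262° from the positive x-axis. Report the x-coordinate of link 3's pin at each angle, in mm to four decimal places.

geometry: r = 14 mm, L = 245 mm, e = 18 mm
θ=234°: crank pin P = (r cos θ, r sin θ) = (-8.228994, -11.326238)
θ=234°: h = r sin θ − e = -11.326238 − 18 = -29.326238
θ=234°: x = r cos θ + √(L² − h²) = -8.228994 + 243.238508 = 235.009514
θ=262°: crank pin P = (r cos θ, r sin θ) = (-1.948423, -13.863753)
θ=262°: h = r sin θ − e = -13.863753 − 18 = -31.863753
θ=262°: x = r cos θ + √(L² − h²) = -1.948423 + 242.919125 = 240.970701

θ=234°: 235.0095
θ=262°: 240.9707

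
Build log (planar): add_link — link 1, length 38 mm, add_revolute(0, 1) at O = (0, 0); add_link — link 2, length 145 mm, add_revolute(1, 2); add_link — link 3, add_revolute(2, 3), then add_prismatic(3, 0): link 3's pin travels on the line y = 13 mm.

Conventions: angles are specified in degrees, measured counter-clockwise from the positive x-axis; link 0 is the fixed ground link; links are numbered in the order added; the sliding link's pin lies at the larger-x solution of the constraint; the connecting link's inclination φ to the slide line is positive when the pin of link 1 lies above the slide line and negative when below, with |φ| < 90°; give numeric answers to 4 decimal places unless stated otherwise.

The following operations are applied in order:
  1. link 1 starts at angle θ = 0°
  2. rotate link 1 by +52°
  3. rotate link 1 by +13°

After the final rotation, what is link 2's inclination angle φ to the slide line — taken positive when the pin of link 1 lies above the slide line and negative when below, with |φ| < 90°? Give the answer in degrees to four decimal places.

geometry: r = 38 mm, L = 145 mm, e = 13 mm; θ starts at 0°
rotate link 1 by +52°: θ ← 0° +52° = 52°
rotate link 1 by +13°: θ ← 52° +13° = 65°
h = r sin θ − e = 34.439696 − 13 = 21.439696
sin φ = h / L = 21.439696 / 145 = 0.14785997
φ = arcsin(0.14785997) = 8.502929°

8.5029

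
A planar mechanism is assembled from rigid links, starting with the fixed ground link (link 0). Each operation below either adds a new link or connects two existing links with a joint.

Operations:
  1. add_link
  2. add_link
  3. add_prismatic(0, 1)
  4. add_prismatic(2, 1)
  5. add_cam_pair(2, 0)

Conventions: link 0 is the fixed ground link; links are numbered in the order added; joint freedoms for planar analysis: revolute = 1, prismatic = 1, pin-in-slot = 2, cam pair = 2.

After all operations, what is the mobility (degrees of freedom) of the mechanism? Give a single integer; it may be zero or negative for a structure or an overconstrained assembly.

link 0 = ground. State L|J1|J2 = 1|0|0
+link1  2|0|0
+link2  3|0|0
P(0,1) f=1→J1  3|1|0
P(2,1) f=1→J1  3|2|0
C(2,0) f=2→J2  3|2|1
M = 3(3−1)−2·2−1 = 6−4−1 = 1

M = 1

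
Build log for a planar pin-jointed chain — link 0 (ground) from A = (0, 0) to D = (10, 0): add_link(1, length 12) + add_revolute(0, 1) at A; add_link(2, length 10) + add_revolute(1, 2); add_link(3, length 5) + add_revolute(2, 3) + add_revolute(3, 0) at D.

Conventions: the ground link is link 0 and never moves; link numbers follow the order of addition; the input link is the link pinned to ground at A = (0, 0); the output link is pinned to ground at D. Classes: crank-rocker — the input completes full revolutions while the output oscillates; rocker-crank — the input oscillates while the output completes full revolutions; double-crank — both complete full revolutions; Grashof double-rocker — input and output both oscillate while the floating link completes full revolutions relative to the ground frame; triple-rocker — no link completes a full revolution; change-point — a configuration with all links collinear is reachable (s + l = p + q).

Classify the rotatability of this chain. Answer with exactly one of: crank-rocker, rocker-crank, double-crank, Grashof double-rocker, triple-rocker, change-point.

lengths: ground=10, input=12, coupler=10, output=5
sorted: s=5 (shortest), l=12 (longest), p+q=20
s + l = 17 vs p + q = 20
s + l < p + q (Grashof) with shortest = output link → rocker-crank

rocker-crank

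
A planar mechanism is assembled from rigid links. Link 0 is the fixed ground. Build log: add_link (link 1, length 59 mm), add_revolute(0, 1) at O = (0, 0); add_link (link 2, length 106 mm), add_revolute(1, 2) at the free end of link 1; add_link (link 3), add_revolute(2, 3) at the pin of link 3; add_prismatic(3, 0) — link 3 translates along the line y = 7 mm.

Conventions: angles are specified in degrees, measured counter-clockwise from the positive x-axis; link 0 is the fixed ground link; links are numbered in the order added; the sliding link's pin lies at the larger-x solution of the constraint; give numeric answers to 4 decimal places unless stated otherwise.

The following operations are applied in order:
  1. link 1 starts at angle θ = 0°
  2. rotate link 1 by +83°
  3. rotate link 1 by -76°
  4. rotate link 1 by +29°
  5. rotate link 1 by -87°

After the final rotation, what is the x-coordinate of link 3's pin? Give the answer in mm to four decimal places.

geometry: r = 59 mm, L = 106 mm, e = 7 mm; θ starts at 0°
rotate link 1 by +83°: θ ← 0° +83° = 83°
rotate link 1 by -76°: θ ← 83° -76° = 7°
rotate link 1 by +29°: θ ← 7° +29° = 36°
rotate link 1 by -87°: θ ← 36° -87° = -51°
crank pin P = (r cos θ, r sin θ) = (37.129903, -45.851612)
h = r sin θ − e = -45.851612 − 7 = -52.851612
x = r cos θ + √(L² − h²) = 37.129903 + 91.884205 = 129.014108

129.0141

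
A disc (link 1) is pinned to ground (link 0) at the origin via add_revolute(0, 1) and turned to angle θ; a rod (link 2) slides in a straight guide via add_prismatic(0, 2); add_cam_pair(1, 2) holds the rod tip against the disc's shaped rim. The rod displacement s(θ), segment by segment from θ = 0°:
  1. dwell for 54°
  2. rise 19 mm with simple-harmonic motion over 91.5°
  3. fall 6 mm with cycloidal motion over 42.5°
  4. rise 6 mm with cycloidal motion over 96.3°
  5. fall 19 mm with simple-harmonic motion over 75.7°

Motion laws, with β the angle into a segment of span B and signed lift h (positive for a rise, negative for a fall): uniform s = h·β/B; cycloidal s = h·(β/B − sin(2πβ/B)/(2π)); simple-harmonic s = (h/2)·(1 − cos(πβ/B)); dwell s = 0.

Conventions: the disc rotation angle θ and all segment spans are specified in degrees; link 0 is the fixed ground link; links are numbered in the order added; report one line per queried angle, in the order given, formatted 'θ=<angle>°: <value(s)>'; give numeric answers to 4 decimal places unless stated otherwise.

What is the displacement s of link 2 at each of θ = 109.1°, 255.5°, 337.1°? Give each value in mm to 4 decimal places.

segment 1 (0° to 54°, dwell): s unchanged at 0.0000
θ = 109.1° falls in segment 2 (54° to 145.5°, simple-harmonic, h = 19): β = 109.1 − 54 = 55.1°, B = 91.5°; Δs = 19/2·(1 − cos(π·0.6022)) = 12.4976; s = 0.0000 + 12.4976 = 12.4976
segment 2 (54° to 145.5°, simple-harmonic, h = 19) is passed completely: s = 0.0000 + (19) = 19.0000
segment 3 (145.5° to 188°, cycloidal, h = -6) is passed completely: s = 19.0000 + (-6) = 13.0000
θ = 255.5° falls in segment 4 (188° to 284.3°, cycloidal, h = 6): β = 255.5 − 188 = 67.5°, B = 96.3°; Δs = 6·(0.7009 − sin(2π·0.7009)/(2π)) = 5.1155; s = 13.0000 + 5.1155 = 18.1155
segment 4 (188° to 284.3°, cycloidal, h = 6) is passed completely: s = 13.0000 + (6) = 19.0000
θ = 337.1° falls in segment 5 (284.3° to 360°, simple-harmonic, h = -19): β = 337.1 − 284.3 = 52.8°, B = 75.7°; Δs = -19/2·(1 − cos(π·0.6975)) = -15.0232; s = 19.0000 − 15.0232 = 3.9768

θ=109.1°: 12.4976
θ=255.5°: 18.1155
θ=337.1°: 3.9768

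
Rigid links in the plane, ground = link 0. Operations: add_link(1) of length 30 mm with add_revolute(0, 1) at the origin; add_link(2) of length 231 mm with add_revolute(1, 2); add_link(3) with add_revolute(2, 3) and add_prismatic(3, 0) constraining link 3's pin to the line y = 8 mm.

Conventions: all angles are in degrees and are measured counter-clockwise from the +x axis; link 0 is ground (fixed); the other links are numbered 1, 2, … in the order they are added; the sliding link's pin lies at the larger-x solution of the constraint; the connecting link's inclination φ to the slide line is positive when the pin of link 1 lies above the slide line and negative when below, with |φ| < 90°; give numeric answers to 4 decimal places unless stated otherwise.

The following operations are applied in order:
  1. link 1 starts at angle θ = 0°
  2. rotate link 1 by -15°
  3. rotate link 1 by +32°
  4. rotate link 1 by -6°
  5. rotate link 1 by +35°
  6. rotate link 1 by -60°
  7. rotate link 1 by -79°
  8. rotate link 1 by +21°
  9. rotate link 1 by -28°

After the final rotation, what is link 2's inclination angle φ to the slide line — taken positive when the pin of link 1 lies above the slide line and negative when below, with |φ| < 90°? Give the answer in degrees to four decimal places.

geometry: r = 30 mm, L = 231 mm, e = 8 mm; θ starts at 0°
rotate link 1 by -15°: θ ← 0° -15° = -15°
rotate link 1 by +32°: θ ← -15° +32° = 17°
rotate link 1 by -6°: θ ← 17° -6° = 11°
rotate link 1 by +35°: θ ← 11° +35° = 46°
rotate link 1 by -60°: θ ← 46° -60° = -14°
rotate link 1 by -79°: θ ← -14° -79° = -93°
rotate link 1 by +21°: θ ← -93° +21° = -72°
rotate link 1 by -28°: θ ← -72° -28° = -100°
h = r sin θ − e = -29.544233 − 8 = -37.544233
sin φ = h / L = -37.544233 / 231 = -0.16252915
φ = arcsin(-0.16252915) = -9.353727°

-9.3537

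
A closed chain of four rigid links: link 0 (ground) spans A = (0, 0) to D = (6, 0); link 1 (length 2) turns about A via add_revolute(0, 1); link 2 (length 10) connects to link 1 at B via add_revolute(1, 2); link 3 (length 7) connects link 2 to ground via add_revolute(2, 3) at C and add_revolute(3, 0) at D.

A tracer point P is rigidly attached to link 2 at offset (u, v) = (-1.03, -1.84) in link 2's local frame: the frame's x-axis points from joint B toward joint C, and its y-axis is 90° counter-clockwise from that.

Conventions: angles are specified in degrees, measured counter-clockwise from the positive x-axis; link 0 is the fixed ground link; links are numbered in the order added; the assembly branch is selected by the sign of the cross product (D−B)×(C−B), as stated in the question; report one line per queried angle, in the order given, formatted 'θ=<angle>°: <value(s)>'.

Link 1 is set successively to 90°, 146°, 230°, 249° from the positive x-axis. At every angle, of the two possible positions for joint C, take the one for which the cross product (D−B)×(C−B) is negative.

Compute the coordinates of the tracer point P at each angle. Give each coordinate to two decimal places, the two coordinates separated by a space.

A=(0,0), D=(6.00,0)
θ=90°: B = A + 2.00·(cos90°, sin90°) = (0.0000, 2.0000)
θ=90°: |BD| = 6.3246
θ=90°: circle(B,10.00) ∩ circle(D,7.00): a=7.1942, h=6.9458
θ=90°:   candidates: C₊=(9.0214,6.3143) cross=43.929; C₋=(4.6286,-6.8643) cross=-43.929
θ=90°:   branch - wants cross < 0 → take C=(4.6286,-6.8643) (cross=-43.929)
θ=90°: ex = (C−B)/|BC| = (0.4629,-0.8864); ey = (0.8864,0.4629)
θ=90°: P = B + -1.03·ex + -1.84·ey = (-2.1078,2.0614)
θ=146°: B = A + 2.00·(cos146°, sin146°) = (-1.6581, 1.1184)
θ=146°: |BD| = 7.7393
θ=146°: circle(B,10.00) ∩ circle(D,7.00): a=7.1645, h=6.9764
θ=146°:   candidates: C₊=(6.4394,6.9862) cross=53.992; C₋=(4.4231,-6.8201) cross=-53.992
θ=146°:   branch - wants cross < 0 → take C=(4.4231,-6.8201) (cross=-53.992)
θ=146°: ex = (C−B)/|BC| = (0.6081,-0.7938); ey = (0.7938,0.6081)
θ=146°: P = B + -1.03·ex + -1.84·ey = (-3.7451,0.8171)
θ=230°: B = A + 2.00·(cos230°, sin230°) = (-1.2856, -1.5321)
θ=230°: |BD| = 7.4449
θ=230°: circle(B,10.00) ∩ circle(D,7.00): a=7.1476, h=6.9937
θ=230°:   candidates: C₊=(4.2698,6.7828) cross=52.067; C₋=(7.1483,-6.9052) cross=-52.067
θ=230°:   branch - wants cross < 0 → take C=(7.1483,-6.9052) (cross=-52.067)
θ=230°: ex = (C−B)/|BC| = (0.8434,-0.5373); ey = (0.5373,0.8434)
θ=230°: P = B + -1.03·ex + -1.84·ey = (-3.1429,-2.5305)
θ=249°: B = A + 2.00·(cos249°, sin249°) = (-0.7167, -1.8672)
θ=249°: |BD| = 6.9714
θ=249°: circle(B,10.00) ∩ circle(D,7.00): a=7.1435, h=6.9979
θ=249°:   candidates: C₊=(4.2915,6.7883) cross=48.785; C₋=(8.0400,-6.6961) cross=-48.785
θ=249°:   branch - wants cross < 0 → take C=(8.0400,-6.6961) (cross=-48.785)
θ=249°: ex = (C−B)/|BC| = (0.8757,-0.4829); ey = (0.4829,0.8757)
θ=249°: P = B + -1.03·ex + -1.84·ey = (-2.5072,-2.9810)

θ=90°: -2.11 2.06
θ=146°: -3.75 0.82
θ=230°: -3.14 -2.53
θ=249°: -2.51 -2.98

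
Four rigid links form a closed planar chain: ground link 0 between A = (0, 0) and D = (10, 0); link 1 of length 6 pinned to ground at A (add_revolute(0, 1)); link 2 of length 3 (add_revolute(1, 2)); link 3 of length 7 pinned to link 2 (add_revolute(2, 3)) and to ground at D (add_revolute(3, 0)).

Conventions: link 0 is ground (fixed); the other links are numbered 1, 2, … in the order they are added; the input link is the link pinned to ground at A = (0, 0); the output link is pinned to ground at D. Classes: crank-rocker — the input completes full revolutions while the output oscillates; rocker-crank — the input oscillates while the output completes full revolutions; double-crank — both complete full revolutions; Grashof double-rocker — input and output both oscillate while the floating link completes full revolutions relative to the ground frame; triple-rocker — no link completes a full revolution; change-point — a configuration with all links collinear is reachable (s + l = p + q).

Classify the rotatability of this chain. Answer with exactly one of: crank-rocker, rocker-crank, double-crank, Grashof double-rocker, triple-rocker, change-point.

lengths: ground=10, input=6, coupler=3, output=7
sorted: s=3 (shortest), l=10 (longest), p+q=13
s + l = 13 vs p + q = 13
s + l = p + q → change-point (collinear configuration reachable)

change-point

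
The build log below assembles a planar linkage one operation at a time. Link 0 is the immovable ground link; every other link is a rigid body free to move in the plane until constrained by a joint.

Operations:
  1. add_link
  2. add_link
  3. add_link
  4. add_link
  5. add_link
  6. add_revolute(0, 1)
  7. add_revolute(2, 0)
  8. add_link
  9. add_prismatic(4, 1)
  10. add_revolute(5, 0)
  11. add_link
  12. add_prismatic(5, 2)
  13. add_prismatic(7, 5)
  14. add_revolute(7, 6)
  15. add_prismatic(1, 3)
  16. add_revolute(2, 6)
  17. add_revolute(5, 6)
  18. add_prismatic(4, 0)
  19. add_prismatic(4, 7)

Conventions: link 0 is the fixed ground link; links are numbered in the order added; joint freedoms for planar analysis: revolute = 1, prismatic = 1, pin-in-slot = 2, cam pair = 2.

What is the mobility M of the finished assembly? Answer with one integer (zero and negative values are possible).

link 0 = ground. State L|J1|J2 = 1|0|0
+link1  2|0|0
+link2  3|0|0
+link3  4|0|0
+link4  5|0|0
+link5  6|0|0
R(0,1) f=1→J1  6|1|0
R(2,0) f=1→J1  6|2|0
+link6  7|2|0
P(4,1) f=1→J1  7|3|0
R(5,0) f=1→J1  7|4|0
+link7  8|4|0
P(5,2) f=1→J1  8|5|0
P(7,5) f=1→J1  8|6|0
R(7,6) f=1→J1  8|7|0
P(1,3) f=1→J1  8|8|0
R(2,6) f=1→J1  8|9|0
R(5,6) f=1→J1  8|10|0
P(4,0) f=1→J1  8|11|0
P(4,7) f=1→J1  8|12|0
M = 3(8−1)−2·12−0 = 21−24−0 = -3

M = -3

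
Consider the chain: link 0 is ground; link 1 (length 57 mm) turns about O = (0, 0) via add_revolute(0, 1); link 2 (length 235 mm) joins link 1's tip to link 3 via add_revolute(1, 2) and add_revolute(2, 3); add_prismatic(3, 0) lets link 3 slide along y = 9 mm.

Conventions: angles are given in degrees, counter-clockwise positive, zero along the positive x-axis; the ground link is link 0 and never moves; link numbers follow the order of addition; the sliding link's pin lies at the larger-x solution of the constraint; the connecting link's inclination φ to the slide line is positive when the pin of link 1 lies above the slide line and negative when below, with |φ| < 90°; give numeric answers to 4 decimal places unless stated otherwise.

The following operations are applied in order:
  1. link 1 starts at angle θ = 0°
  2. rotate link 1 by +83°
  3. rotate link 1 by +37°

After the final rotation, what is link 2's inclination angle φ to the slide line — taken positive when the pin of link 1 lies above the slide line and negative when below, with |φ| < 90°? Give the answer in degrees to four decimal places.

geometry: r = 57 mm, L = 235 mm, e = 9 mm; θ starts at 0°
rotate link 1 by +83°: θ ← 0° +83° = 83°
rotate link 1 by +37°: θ ← 83° +37° = 120°
h = r sin θ − e = 49.363448 − 9 = 40.363448
sin φ = h / L = 40.363448 / 235 = 0.17175935
φ = arcsin(0.17175935) = 9.890127°

9.8901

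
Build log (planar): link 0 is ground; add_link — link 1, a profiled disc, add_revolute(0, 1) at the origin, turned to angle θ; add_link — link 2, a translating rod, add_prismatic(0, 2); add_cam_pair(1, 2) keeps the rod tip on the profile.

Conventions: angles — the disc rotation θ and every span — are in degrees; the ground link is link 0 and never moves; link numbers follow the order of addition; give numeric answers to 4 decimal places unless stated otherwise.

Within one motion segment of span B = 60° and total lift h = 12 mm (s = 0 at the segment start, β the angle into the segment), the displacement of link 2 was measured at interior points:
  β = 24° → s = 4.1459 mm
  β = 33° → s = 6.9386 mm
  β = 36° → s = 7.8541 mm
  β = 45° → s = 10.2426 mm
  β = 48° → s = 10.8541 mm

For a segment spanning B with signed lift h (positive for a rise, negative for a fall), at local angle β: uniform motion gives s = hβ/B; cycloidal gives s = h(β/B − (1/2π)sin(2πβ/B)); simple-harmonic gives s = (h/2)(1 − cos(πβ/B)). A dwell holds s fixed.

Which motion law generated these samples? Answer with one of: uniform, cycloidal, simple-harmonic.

candidates at β/B = r: uniform s = h·r (linear in β); cycloidal s = h·(r − sin(2πr)/(2π)); simple-harmonic s = (h/2)(1 − cos(πr))
β=24°: printed 4.1459 | uniform 4.8000, cycloidal 3.6774, simple-harmonic 4.1459
β=33°: printed 6.9386 | uniform 6.6000, cycloidal 7.1902, simple-harmonic 6.9386
β=36°: printed 7.8541 | uniform 7.2000, cycloidal 8.3226, simple-harmonic 7.8541
β=45°: printed 10.2426 | uniform 9.0000, cycloidal 10.9099, simple-harmonic 10.2426
β=48°: printed 10.8541 | uniform 9.6000, cycloidal 11.4164, simple-harmonic 10.8541
only one law matches every sample → simple-harmonic

simple-harmonic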